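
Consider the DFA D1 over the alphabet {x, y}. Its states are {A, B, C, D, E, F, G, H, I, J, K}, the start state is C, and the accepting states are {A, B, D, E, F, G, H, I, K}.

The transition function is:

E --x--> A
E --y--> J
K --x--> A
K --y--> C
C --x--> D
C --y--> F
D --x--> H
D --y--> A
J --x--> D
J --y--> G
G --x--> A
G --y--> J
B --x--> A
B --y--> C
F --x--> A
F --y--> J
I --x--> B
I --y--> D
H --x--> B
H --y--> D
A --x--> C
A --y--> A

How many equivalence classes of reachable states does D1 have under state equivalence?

First remove the unreachable states {E,I,K}; 8 states remain.
Start with accepting vs non-accepting: {A,B,D,F,G,H} | {C,J}.
On input x, block {A,B,D,F,G,H} splits into {B,D,F,G,H} and {A}.
Split {B,D,F,G,H} by δ(·,x) → {B,F,G} and {D,H}.
On input x, block {D,H} splits into {D} and {H}.
Stable partition: {B,F,G} | {C,J} | {A} | {D} | {H} — 5 equivalence classes.

5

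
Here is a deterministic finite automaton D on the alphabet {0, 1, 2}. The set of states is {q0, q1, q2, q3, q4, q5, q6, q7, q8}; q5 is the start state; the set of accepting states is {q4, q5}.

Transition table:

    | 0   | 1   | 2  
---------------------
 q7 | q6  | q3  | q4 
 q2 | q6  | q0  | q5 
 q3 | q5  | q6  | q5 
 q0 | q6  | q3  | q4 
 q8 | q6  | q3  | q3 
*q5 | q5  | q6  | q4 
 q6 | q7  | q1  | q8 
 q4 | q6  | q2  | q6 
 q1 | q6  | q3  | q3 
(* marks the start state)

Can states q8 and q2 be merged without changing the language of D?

No

Start with accepting vs non-accepting: {q4,q5} | {q0,q1,q2,q3,q6,q7,q8}.
Split {q4,q5} by δ(·,0) → {q4} and {q5}.
On input 0, block {q0,q1,q2,q3,q6,q7,q8} splits into {q0,q1,q2,q6,q7,q8} and {q3}.
On input 1, block {q0,q1,q2,q6,q7,q8} splits into {q0,q1,q7,q8} and {q2,q6}.
Refine {q0,q1,q7,q8} on symbol 2: members go to different blocks, giving {q0,q7} and {q1,q8}.
Refine {q2,q6} on symbol 0: members go to different blocks, giving {q2} and {q6}.
No further refinement is possible. Final partition (7 blocks): {q4} | {q0,q7} | {q5} | {q3} | {q2} | {q1,q8} | {q6}.
q8 and q2 end up in different blocks, so they are distinguishable. For instance, the string '2' is accepted from only q2.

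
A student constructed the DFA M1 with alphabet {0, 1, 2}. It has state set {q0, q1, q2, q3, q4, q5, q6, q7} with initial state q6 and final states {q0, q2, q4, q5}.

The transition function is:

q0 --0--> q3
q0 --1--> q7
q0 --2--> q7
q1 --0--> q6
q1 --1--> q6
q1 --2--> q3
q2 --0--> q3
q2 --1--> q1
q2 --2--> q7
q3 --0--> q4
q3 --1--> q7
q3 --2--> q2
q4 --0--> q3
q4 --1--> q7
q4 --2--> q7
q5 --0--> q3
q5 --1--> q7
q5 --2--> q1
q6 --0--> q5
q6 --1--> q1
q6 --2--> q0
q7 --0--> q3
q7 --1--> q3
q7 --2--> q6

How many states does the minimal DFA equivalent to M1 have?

3

Every state is reachable, so we keep all 8.
P0 = {q0,q2,q4,q5} | {q1,q3,q6,q7}.
Split {q1,q3,q6,q7} by δ(·,0) → {q1,q7} and {q3,q6}.
No further refinement is possible. Final partition (3 blocks): {q0,q2,q4,q5} | {q1,q7} | {q3,q6}.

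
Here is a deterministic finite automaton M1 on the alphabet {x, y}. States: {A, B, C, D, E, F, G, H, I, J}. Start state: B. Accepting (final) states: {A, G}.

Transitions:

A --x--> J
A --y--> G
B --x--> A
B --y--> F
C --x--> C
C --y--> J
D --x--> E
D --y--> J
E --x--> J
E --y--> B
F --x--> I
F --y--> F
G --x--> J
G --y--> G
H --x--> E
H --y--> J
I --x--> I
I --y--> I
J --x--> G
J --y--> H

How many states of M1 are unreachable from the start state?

BFS from B reaches {A, B, E, F, G, H, I, J}; the 2 state(s) C, D are never visited.

2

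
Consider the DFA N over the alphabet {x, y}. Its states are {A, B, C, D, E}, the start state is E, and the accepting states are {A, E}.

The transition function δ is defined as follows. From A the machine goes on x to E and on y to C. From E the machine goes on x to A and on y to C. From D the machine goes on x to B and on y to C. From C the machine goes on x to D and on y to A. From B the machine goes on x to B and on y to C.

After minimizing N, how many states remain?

3

P0 = {A,E} | {B,C,D}.
Refine {B,C,D} on symbol y: members go to different blocks, giving {B,D} and {C}.
Stable partition: {A,E} | {B,D} | {C} — 3 equivalence classes.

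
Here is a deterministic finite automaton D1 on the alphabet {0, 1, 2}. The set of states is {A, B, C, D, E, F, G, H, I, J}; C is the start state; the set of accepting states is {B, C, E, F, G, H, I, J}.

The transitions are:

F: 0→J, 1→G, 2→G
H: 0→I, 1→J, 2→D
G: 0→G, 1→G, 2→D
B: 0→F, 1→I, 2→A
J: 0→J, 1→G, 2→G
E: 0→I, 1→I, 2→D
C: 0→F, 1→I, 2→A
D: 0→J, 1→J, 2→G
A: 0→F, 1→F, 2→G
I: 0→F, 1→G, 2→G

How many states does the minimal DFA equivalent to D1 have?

States {B,E,H} cannot be reached from the start state, so discard them.
Start with accepting vs non-accepting: {C,F,G,I,J} | {A,D}.
Refine {C,F,G,I,J} on symbol 2: members go to different blocks, giving {F,I,J} and {C,G}.
Split {C,G} by δ(·,0) → {C} and {G}.
No further refinement is possible. Final partition (4 blocks): {F,I,J} | {A,D} | {C} | {G}.

4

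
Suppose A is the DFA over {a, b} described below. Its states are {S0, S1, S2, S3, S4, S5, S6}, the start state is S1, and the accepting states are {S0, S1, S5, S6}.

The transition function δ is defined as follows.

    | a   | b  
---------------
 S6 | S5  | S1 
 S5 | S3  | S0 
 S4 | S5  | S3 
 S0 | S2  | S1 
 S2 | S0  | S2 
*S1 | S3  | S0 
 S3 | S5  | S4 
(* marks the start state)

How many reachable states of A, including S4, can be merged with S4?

First remove the unreachable states {S6}; 6 states remain.
P0 = {S0,S1,S5} | {S2,S3,S4}.
No further refinement is possible. Final partition (2 blocks): {S0,S1,S5} | {S2,S3,S4}.
State S4 belongs to the block {S2,S3,S4}, which has 3 states.

3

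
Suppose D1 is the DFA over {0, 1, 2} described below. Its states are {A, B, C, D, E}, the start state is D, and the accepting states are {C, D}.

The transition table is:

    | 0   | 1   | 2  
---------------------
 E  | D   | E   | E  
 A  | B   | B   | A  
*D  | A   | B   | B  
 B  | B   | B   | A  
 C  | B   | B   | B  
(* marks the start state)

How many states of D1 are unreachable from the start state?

2

Starting at D and following transitions, the reachable set is {A, B, D}. That leaves C, E unreachable — 2 in total.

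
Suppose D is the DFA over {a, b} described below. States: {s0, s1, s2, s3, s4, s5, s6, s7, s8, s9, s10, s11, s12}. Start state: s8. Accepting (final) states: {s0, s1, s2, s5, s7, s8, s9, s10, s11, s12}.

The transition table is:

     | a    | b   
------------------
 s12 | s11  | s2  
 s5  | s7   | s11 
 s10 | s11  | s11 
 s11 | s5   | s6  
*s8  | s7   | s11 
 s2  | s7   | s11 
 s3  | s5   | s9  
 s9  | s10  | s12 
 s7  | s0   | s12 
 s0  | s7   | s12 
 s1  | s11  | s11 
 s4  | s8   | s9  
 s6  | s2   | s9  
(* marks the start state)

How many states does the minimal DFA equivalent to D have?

Reachable states from the start: {s0,s2,s5,s6,s7,s8,s9,s10,s11,s12}. Unreachable: {s1,s3,s4} — drop them.
Initial partition by acceptance: {s0,s2,s5,s7,s8,s9,s10,s11,s12} | {s6}.
On input b, block {s0,s2,s5,s7,s8,s9,s10,s11,s12} splits into {s0,s2,s5,s7,s8,s9,s10,s12} and {s11}.
Refine {s0,s2,s5,s7,s8,s9,s10,s12} on symbol a: members go to different blocks, giving {s0,s2,s5,s7,s8,s9} and {s10,s12}.
Refine {s0,s2,s5,s7,s8,s9} on symbol a: members go to different blocks, giving {s0,s2,s5,s7,s8} and {s9}.
On input b, block {s0,s2,s5,s7,s8} splits into {s2,s5,s8} and {s0,s7}.
On input b, block {s10,s12} splits into {s10} and {s12}.
The partition is now stable with 7 blocks: {s2,s5,s8} | {s6} | {s11} | {s10} | {s9} | {s0,s7} | {s12}.

7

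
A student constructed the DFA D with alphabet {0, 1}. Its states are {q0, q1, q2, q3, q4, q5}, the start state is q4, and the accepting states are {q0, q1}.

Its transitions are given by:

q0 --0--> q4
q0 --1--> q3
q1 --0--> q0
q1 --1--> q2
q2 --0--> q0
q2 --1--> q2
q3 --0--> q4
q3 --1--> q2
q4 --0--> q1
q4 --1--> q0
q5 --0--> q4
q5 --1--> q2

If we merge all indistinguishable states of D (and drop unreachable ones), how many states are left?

Reachable states from the start: {q0,q1,q2,q3,q4}. Unreachable: {q5} — drop them.
Start with accepting vs non-accepting: {q0,q1} | {q2,q3,q4}.
Refine {q0,q1} on symbol 0: members go to different blocks, giving {q0} and {q1}.
Split {q2,q3,q4} by δ(·,0) → {q2} and {q3} and {q4}.
Stable partition: {q0} | {q2} | {q1} | {q3} | {q4} — 5 equivalence classes.

5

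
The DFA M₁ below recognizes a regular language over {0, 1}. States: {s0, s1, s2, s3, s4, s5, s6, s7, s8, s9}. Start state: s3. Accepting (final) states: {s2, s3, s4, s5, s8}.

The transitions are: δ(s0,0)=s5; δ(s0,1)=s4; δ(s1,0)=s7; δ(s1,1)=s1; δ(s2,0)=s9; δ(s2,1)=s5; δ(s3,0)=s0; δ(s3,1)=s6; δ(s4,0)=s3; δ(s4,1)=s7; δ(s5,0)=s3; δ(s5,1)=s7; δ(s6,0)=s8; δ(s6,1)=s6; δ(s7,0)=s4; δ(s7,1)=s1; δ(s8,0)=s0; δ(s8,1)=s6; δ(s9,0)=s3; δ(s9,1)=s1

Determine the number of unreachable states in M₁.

2

Starting at s3 and following transitions, the reachable set is {s0, s1, s3, s4, s5, s6, s7, s8}. That leaves s2, s9 unreachable — 2 in total.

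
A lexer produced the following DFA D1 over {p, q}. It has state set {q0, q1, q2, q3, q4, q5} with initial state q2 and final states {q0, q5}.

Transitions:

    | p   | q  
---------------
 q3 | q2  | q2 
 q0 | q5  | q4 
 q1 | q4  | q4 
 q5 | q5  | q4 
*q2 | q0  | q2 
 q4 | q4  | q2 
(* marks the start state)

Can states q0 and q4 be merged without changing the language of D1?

States {q1,q3} cannot be reached from the start state, so discard them.
P0 = {q0,q5} | {q2,q4}.
Split {q2,q4} by δ(·,p) → {q2} and {q4}.
The partition is now stable with 3 blocks: {q0,q5} | {q2} | {q4}.
q0 and q4 end up in different blocks, so they are distinguishable. For instance, the string 'ε' is accepted from only q0.

No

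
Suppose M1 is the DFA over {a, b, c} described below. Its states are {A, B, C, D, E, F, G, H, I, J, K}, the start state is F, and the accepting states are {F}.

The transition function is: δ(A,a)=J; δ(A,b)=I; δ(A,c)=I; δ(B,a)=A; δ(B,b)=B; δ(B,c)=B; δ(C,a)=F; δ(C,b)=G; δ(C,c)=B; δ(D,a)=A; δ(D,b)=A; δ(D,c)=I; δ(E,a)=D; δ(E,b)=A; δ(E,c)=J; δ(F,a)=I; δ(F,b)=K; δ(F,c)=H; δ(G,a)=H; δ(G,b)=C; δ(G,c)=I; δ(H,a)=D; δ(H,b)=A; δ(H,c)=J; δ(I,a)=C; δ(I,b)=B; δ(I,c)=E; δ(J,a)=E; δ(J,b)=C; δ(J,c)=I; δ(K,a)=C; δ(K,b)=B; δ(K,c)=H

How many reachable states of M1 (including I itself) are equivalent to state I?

P0 = {F} | {A,B,C,D,E,G,H,I,J,K}.
Split {A,B,C,D,E,G,H,I,J,K} by δ(·,a) → {A,B,D,E,G,H,I,J,K} and {C}.
Refine {A,B,D,E,G,H,I,J,K} on symbol a: members go to different blocks, giving {A,B,D,E,G,H,J} and {I,K}.
Split {A,B,D,E,G,H,J} by δ(·,b) → {B,D,E,H} and {G,J} and {A}.
Refine {B,D,E,H} on symbol a: members go to different blocks, giving {B,D} and {E,H}.
On input b, block {B,D} splits into {B} and {D}.
No further refinement is possible. Final partition (8 blocks): {F} | {B} | {C} | {I,K} | {G,J} | {A} | {E,H} | {D}.
State I belongs to the block {I,K}, which has 2 states.

2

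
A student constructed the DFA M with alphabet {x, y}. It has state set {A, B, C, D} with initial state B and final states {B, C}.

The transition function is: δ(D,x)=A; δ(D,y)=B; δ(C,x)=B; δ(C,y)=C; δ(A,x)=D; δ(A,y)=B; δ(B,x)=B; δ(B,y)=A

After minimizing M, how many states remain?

First remove the unreachable states {C}; 3 states remain.
Start with accepting vs non-accepting: {B} | {A,D}.
The partition is now stable with 2 blocks: {B} | {A,D}.

2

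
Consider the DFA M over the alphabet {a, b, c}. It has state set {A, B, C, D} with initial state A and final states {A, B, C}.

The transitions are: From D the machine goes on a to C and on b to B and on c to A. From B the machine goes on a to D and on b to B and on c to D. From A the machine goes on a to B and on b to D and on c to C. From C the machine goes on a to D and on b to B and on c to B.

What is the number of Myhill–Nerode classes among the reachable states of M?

Start with accepting vs non-accepting: {A,B,C} | {D}.
Split {A,B,C} by δ(·,a) → {B,C} and {A}.
On input c, block {B,C} splits into {B} and {C}.
No further refinement is possible. Final partition (4 blocks): {B} | {D} | {A} | {C}.

4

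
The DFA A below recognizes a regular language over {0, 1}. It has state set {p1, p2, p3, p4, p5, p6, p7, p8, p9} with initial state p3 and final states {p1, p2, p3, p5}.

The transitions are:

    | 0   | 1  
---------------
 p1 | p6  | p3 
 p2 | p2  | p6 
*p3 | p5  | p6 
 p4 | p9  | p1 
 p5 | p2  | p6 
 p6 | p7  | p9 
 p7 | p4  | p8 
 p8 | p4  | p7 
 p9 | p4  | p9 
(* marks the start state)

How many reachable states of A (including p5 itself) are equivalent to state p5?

3

All states are reachable from the start state.
Start with accepting vs non-accepting: {p1,p2,p3,p5} | {p4,p6,p7,p8,p9}.
Refine {p1,p2,p3,p5} on symbol 0: members go to different blocks, giving {p2,p3,p5} and {p1}.
Refine {p4,p6,p7,p8,p9} on symbol 1: members go to different blocks, giving {p6,p7,p8,p9} and {p4}.
On input 0, block {p6,p7,p8,p9} splits into {p7,p8,p9} and {p6}.
No further refinement is possible. Final partition (5 blocks): {p2,p3,p5} | {p7,p8,p9} | {p1} | {p4} | {p6}.
State p5 belongs to the block {p2,p3,p5}, which has 3 states.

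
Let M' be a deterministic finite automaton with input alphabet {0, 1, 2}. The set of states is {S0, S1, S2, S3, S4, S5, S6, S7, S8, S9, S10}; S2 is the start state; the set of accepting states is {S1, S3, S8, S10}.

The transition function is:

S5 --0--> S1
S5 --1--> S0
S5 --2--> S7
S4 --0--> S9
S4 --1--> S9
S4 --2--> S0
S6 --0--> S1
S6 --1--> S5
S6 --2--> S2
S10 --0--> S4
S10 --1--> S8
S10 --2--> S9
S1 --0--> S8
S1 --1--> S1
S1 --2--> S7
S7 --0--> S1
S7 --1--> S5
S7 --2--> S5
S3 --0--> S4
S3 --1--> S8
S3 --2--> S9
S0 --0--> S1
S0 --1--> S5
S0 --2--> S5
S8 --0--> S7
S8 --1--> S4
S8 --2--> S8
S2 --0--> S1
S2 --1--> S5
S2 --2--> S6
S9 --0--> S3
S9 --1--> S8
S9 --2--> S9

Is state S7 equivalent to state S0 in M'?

First remove the unreachable states {S10}; 10 states remain.
Initial partition by acceptance: {S1,S3,S8} | {S0,S2,S4,S5,S6,S7,S9}.
Refine {S1,S3,S8} on symbol 0: members go to different blocks, giving {S3,S8} and {S1}.
Refine {S3,S8} on symbol 1: members go to different blocks, giving {S3} and {S8}.
Split {S0,S2,S4,S5,S6,S7,S9} by δ(·,0) → {S0,S2,S5,S6,S7} and {S4} and {S9}.
The partition is now stable with 6 blocks: {S3} | {S0,S2,S5,S6,S7} | {S1} | {S8} | {S4} | {S9}.
S7 and S0 lie in the same block of the stable partition, so they are equivalent — no string distinguishes them.

Yes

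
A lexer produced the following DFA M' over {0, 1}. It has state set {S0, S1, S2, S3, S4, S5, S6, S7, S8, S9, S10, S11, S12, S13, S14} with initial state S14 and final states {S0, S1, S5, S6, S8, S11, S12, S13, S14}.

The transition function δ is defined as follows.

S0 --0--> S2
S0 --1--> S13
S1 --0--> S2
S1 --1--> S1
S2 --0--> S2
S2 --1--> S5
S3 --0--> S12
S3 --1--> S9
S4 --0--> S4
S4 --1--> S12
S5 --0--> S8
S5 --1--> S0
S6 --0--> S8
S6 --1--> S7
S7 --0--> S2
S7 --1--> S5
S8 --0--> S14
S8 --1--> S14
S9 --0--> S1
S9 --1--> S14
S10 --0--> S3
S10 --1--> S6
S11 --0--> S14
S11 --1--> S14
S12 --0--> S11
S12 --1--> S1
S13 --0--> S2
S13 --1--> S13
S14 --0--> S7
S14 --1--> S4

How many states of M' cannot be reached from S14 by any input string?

4

Starting at S14 and following transitions, the reachable set is {S0, S1, S2, S4, S5, S7, S8, S11, S12, S13, S14}. That leaves S3, S6, S9, S10 unreachable — 4 in total.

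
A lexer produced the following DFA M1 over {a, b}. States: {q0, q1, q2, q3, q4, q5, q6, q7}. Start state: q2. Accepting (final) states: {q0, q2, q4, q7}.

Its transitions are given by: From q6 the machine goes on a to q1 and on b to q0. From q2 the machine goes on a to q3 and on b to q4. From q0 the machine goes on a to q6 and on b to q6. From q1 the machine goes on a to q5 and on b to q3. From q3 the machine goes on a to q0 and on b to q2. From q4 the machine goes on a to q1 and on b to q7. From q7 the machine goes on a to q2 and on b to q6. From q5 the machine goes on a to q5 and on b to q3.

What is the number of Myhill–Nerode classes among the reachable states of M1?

7

Start with accepting vs non-accepting: {q0,q2,q4,q7} | {q1,q3,q5,q6}.
Split {q0,q2,q4,q7} by δ(·,a) → {q0,q2,q4} and {q7}.
Split {q0,q2,q4} by δ(·,b) → {q0} and {q2} and {q4}.
Split {q1,q3,q5,q6} by δ(·,a) → {q1,q5,q6} and {q3}.
On input b, block {q1,q5,q6} splits into {q1,q5} and {q6}.
No further refinement is possible. Final partition (7 blocks): {q0} | {q1,q5} | {q7} | {q2} | {q4} | {q3} | {q6}.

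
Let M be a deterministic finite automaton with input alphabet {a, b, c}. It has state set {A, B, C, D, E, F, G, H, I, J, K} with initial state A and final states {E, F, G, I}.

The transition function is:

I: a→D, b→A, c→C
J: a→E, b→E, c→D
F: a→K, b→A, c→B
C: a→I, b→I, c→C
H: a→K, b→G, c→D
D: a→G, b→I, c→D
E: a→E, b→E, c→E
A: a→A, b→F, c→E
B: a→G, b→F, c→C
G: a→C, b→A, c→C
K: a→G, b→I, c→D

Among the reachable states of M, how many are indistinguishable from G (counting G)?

Reachable states from the start: {A,B,C,D,E,F,G,I,K}. Unreachable: {H,J} — drop them.
P0 = {E,F,G,I} | {A,B,C,D,K}.
On input a, block {E,F,G,I} splits into {F,G,I} and {E}.
On input a, block {A,B,C,D,K} splits into {B,C,D,K} and {A}.
The partition is now stable with 4 blocks: {F,G,I} | {B,C,D,K} | {E} | {A}.
State G belongs to the block {F,G,I}, which has 3 states.

3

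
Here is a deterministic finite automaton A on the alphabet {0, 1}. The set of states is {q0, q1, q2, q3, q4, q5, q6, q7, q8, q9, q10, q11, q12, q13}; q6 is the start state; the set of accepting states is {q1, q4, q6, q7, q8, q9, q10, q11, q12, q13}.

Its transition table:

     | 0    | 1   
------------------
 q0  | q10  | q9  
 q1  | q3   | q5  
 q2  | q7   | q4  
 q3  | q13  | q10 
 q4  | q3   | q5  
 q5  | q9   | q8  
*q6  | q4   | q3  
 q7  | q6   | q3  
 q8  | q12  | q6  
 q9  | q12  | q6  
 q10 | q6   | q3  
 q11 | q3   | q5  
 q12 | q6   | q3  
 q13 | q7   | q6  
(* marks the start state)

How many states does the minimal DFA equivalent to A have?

Reachable states from the start: {q3,q4,q5,q6,q7,q8,q9,q10,q12,q13}. Unreachable: {q0,q1,q2,q11} — drop them.
Start with accepting vs non-accepting: {q4,q6,q7,q8,q9,q10,q12,q13} | {q3,q5}.
On input 0, block {q4,q6,q7,q8,q9,q10,q12,q13} splits into {q6,q7,q8,q9,q10,q12,q13} and {q4}.
Split {q6,q7,q8,q9,q10,q12,q13} by δ(·,0) → {q7,q8,q9,q10,q12,q13} and {q6}.
Refine {q7,q8,q9,q10,q12,q13} on symbol 0: members go to different blocks, giving {q7,q10,q12} and {q8,q9,q13}.
On input 1, block {q3,q5} splits into {q3} and {q5}.
Stable partition: {q7,q10,q12} | {q3} | {q4} | {q6} | {q8,q9,q13} | {q5} — 6 equivalence classes.

6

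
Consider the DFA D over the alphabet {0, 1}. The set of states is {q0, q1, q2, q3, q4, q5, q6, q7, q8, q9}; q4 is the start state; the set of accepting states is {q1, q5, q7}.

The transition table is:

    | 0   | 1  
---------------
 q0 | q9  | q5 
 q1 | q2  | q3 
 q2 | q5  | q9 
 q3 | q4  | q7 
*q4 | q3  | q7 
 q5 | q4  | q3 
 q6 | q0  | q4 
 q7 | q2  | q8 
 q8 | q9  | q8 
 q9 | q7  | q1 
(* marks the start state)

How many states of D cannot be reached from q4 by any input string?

Starting at q4 and following transitions, the reachable set is {q1, q2, q3, q4, q5, q7, q8, q9}. That leaves q0, q6 unreachable — 2 in total.

2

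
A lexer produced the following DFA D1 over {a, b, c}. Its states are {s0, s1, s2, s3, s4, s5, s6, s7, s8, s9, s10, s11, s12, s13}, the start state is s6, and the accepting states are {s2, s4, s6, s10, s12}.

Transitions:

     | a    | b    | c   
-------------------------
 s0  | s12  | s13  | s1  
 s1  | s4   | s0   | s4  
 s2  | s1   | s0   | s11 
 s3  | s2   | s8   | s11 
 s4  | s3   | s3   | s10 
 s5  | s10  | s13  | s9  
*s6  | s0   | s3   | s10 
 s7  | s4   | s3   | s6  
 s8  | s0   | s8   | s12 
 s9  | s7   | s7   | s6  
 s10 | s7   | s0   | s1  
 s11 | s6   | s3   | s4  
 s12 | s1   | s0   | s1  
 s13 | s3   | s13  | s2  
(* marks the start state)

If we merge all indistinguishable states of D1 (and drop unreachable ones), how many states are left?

States {s5,s9} cannot be reached from the start state, so discard them.
Start with accepting vs non-accepting: {s2,s4,s6,s10,s12} | {s0,s1,s3,s7,s8,s11,s13}.
Split {s2,s4,s6,s10,s12} by δ(·,c) → {s2,s10,s12} and {s4,s6}.
Split {s0,s1,s3,s7,s8,s11,s13} by δ(·,a) → {s1,s7,s11} and {s0,s3} and {s8,s13}.
No further refinement is possible. Final partition (5 blocks): {s2,s10,s12} | {s1,s7,s11} | {s4,s6} | {s0,s3} | {s8,s13}.

5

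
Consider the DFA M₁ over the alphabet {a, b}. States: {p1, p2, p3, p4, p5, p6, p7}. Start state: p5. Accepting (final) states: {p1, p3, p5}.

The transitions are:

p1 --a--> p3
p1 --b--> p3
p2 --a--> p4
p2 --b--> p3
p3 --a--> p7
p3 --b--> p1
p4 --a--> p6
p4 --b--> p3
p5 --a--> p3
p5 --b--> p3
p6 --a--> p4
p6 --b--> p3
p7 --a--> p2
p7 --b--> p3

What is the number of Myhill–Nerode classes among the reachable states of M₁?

3

P0 = {p1,p3,p5} | {p2,p4,p6,p7}.
On input a, block {p1,p3,p5} splits into {p1,p5} and {p3}.
Stable partition: {p1,p5} | {p2,p4,p6,p7} | {p3} — 3 equivalence classes.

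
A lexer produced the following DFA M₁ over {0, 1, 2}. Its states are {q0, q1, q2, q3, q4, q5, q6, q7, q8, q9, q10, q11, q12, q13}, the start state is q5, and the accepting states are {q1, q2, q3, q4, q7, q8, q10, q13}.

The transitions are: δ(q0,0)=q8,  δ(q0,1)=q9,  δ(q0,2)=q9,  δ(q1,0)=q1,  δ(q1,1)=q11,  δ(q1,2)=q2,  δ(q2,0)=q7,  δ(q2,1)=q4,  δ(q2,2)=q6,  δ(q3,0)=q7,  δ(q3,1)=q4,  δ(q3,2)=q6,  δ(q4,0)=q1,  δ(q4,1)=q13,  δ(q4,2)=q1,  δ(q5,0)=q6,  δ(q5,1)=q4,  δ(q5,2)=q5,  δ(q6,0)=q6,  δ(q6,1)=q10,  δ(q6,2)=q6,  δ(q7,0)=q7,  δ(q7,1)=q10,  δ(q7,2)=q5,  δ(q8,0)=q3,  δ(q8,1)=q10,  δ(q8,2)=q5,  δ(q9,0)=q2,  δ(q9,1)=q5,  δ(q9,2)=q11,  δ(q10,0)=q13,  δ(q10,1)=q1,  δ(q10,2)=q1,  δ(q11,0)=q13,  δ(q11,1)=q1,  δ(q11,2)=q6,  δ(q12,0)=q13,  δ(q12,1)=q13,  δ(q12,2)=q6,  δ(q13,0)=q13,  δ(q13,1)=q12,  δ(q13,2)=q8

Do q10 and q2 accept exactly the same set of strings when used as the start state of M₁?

No

First remove the unreachable states {q0,q9}; 12 states remain.
Start with accepting vs non-accepting: {q1,q2,q3,q4,q7,q8,q10,q13} | {q5,q6,q11,q12}.
Refine {q1,q2,q3,q4,q7,q8,q10,q13} on symbol 1: members go to different blocks, giving {q2,q3,q4,q7,q8,q10} and {q1,q13}.
On input 0, block {q2,q3,q4,q7,q8,q10} splits into {q2,q3,q7,q8} and {q4,q10}.
Split {q5,q6,q11,q12} by δ(·,0) → {q5,q6} and {q11,q12}.
Stable partition: {q2,q3,q7,q8} | {q5,q6} | {q1,q13} | {q4,q10} | {q11,q12} — 5 equivalence classes.
q10 and q2 end up in different blocks, so they are distinguishable. For instance, the string '2' is accepted from only q10.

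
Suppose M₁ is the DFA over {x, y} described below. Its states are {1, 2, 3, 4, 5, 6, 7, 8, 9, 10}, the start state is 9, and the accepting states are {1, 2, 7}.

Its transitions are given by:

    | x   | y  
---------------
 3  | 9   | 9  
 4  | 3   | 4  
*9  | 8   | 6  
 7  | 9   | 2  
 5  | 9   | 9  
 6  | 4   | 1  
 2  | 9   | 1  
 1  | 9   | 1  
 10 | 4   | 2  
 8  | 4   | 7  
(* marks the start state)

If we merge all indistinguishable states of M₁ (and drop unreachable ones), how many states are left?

Reachable states from the start: {1,2,3,4,6,7,8,9}. Unreachable: {5,10} — drop them.
P0 = {1,2,7} | {3,4,6,8,9}.
On input y, block {3,4,6,8,9} splits into {3,4,9} and {6,8}.
On input x, block {3,4,9} splits into {3,4} and {9}.
Refine {3,4} on symbol x: members go to different blocks, giving {3} and {4}.
The partition is now stable with 5 blocks: {1,2,7} | {3} | {6,8} | {9} | {4}.

5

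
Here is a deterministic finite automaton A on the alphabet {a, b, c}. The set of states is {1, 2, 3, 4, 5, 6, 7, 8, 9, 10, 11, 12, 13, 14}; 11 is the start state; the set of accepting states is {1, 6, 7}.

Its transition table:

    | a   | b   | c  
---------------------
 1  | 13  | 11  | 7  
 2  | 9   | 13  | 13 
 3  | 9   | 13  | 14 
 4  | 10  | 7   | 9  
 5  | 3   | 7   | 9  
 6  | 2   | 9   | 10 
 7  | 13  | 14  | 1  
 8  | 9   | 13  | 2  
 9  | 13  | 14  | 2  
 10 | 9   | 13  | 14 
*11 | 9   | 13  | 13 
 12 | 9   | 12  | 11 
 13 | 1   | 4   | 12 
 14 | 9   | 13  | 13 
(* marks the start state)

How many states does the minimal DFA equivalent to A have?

7

Reachable states from the start: {1,2,4,7,9,10,11,12,13,14}. Unreachable: {3,5,6,8} — drop them.
Start with accepting vs non-accepting: {1,7} | {2,4,9,10,11,12,13,14}.
Refine {2,4,9,10,11,12,13,14} on symbol a: members go to different blocks, giving {2,4,9,10,11,12,14} and {13}.
Refine {2,4,9,10,11,12,14} on symbol a: members go to different blocks, giving {2,4,10,11,12,14} and {9}.
On input a, block {2,4,10,11,12,14} splits into {2,10,11,12,14} and {4}.
Split {2,10,11,12,14} by δ(·,b) → {2,10,11,14} and {12}.
Refine {2,10,11,14} on symbol c: members go to different blocks, giving {2,11,14} and {10}.
The partition is now stable with 7 blocks: {1,7} | {2,11,14} | {13} | {9} | {4} | {12} | {10}.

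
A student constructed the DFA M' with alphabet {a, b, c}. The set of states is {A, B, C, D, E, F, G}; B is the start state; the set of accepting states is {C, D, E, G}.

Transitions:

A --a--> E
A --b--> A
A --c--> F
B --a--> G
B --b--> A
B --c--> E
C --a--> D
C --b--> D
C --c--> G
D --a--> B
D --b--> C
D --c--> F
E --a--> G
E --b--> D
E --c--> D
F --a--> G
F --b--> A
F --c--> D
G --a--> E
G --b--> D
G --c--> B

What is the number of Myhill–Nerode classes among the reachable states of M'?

7

Start with accepting vs non-accepting: {C,D,E,G} | {A,B,F}.
On input a, block {C,D,E,G} splits into {C,E,G} and {D}.
Refine {C,E,G} on symbol a: members go to different blocks, giving {E,G} and {C}.
Split {E,G} by δ(·,c) → {E} and {G}.
Refine {A,B,F} on symbol a: members go to different blocks, giving {B,F} and {A}.
Split {B,F} by δ(·,c) → {B} and {F}.
No further refinement is possible. Final partition (7 blocks): {E} | {B} | {D} | {C} | {G} | {A} | {F}.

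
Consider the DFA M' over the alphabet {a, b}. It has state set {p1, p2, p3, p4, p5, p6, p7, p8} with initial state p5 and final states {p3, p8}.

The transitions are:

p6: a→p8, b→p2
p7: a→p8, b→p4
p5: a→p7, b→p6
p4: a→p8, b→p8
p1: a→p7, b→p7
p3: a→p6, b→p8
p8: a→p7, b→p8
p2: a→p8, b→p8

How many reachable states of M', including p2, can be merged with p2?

2

States {p1,p3} cannot be reached from the start state, so discard them.
Initial partition by acceptance: {p8} | {p2,p4,p5,p6,p7}.
Split {p2,p4,p5,p6,p7} by δ(·,a) → {p2,p4,p6,p7} and {p5}.
Refine {p2,p4,p6,p7} on symbol b: members go to different blocks, giving {p2,p4} and {p6,p7}.
No further refinement is possible. Final partition (4 blocks): {p8} | {p2,p4} | {p5} | {p6,p7}.
State p2 belongs to the block {p2,p4}, which has 2 states.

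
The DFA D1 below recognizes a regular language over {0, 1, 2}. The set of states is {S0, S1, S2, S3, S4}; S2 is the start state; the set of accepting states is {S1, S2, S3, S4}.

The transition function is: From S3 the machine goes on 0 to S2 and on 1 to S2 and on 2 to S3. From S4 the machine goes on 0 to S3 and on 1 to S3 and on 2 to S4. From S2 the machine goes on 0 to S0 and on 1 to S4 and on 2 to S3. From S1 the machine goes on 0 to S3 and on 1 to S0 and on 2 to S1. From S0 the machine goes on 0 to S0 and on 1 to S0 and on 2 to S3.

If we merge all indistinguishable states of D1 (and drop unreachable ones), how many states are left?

States {S1} cannot be reached from the start state, so discard them.
Start with accepting vs non-accepting: {S2,S3,S4} | {S0}.
On input 0, block {S2,S3,S4} splits into {S3,S4} and {S2}.
Refine {S3,S4} on symbol 0: members go to different blocks, giving {S3} and {S4}.
No further refinement is possible. Final partition (4 blocks): {S3} | {S0} | {S2} | {S4}.

4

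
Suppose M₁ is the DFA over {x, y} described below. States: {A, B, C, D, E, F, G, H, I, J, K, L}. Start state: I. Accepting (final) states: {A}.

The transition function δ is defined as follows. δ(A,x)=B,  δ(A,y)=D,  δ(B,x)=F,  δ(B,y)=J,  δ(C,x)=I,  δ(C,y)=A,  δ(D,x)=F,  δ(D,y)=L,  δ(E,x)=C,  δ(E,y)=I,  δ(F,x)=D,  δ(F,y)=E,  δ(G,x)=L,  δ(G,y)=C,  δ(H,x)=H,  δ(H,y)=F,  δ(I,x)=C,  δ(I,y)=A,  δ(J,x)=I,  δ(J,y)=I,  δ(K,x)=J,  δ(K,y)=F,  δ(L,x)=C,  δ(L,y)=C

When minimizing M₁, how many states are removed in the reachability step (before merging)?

3

No path from I leads to G, H, K; the other 9 states are all reachable.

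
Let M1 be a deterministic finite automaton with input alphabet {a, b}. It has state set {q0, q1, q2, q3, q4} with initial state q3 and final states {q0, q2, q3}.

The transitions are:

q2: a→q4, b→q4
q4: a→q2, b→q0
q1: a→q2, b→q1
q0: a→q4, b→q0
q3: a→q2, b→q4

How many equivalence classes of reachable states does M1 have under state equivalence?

First remove the unreachable states {q1}; 4 states remain.
Start with accepting vs non-accepting: {q0,q2,q3} | {q4}.
Split {q0,q2,q3} by δ(·,a) → {q0,q2} and {q3}.
Refine {q0,q2} on symbol b: members go to different blocks, giving {q0} and {q2}.
Stable partition: {q0} | {q4} | {q3} | {q2} — 4 equivalence classes.

4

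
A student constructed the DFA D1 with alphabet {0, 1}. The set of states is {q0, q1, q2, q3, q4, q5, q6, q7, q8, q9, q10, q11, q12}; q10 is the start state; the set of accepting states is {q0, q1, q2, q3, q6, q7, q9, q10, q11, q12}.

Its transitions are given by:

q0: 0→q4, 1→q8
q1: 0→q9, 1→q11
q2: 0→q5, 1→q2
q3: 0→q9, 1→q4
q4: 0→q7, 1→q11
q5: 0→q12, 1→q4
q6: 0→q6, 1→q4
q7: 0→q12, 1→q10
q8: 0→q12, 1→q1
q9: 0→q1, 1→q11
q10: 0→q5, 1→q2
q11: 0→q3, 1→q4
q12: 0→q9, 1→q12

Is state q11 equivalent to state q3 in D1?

No

First remove the unreachable states {q0,q6,q8}; 10 states remain.
Start with accepting vs non-accepting: {q1,q2,q3,q7,q9,q10,q11,q12} | {q4,q5}.
On input 0, block {q1,q2,q3,q7,q9,q10,q11,q12} splits into {q1,q3,q7,q9,q11,q12} and {q2,q10}.
Refine {q1,q3,q7,q9,q11,q12} on symbol 1: members go to different blocks, giving {q1,q9,q12} and {q3,q11} and {q7}.
Split {q1,q9,q12} by δ(·,1) → {q1,q9} and {q12}.
On input 0, block {q4,q5} splits into {q4} and {q5}.
Refine {q3,q11} on symbol 0: members go to different blocks, giving {q3} and {q11}.
The partition is now stable with 8 blocks: {q1,q9} | {q4} | {q2,q10} | {q3} | {q7} | {q12} | {q5} | {q11}.
q11 and q3 end up in different blocks, so they are distinguishable. For instance, the string '01' is accepted from only q3.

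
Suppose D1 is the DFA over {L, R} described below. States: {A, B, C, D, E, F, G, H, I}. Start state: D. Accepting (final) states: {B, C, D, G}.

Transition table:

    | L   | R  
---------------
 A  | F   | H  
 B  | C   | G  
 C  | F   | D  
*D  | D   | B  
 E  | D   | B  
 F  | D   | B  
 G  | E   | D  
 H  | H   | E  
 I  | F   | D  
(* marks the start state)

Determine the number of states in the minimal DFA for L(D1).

4

First remove the unreachable states {A,H,I}; 6 states remain.
Initial partition by acceptance: {B,C,D,G} | {E,F}.
Split {B,C,D,G} by δ(·,L) → {B,D} and {C,G}.
Split {B,D} by δ(·,L) → {B} and {D}.
The partition is now stable with 4 blocks: {B} | {E,F} | {C,G} | {D}.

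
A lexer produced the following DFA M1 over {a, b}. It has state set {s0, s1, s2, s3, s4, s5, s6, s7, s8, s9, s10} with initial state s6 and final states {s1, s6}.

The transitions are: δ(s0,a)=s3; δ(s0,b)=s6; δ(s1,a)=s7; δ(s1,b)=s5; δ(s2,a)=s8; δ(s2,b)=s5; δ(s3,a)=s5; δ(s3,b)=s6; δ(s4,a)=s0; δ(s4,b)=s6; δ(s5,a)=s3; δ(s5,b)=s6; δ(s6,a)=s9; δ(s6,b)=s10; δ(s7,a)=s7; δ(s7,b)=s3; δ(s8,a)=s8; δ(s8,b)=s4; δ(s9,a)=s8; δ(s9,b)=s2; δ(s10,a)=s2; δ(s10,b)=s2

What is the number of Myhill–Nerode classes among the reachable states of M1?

First remove the unreachable states {s1,s7}; 9 states remain.
P0 = {s6} | {s0,s2,s3,s4,s5,s8,s9,s10}.
Refine {s0,s2,s3,s4,s5,s8,s9,s10} on symbol b: members go to different blocks, giving {s0,s3,s4,s5} and {s2,s8,s9,s10}.
On input b, block {s2,s8,s9,s10} splits into {s2,s8} and {s9,s10}.
Stable partition: {s6} | {s0,s3,s4,s5} | {s2,s8} | {s9,s10} — 4 equivalence classes.

4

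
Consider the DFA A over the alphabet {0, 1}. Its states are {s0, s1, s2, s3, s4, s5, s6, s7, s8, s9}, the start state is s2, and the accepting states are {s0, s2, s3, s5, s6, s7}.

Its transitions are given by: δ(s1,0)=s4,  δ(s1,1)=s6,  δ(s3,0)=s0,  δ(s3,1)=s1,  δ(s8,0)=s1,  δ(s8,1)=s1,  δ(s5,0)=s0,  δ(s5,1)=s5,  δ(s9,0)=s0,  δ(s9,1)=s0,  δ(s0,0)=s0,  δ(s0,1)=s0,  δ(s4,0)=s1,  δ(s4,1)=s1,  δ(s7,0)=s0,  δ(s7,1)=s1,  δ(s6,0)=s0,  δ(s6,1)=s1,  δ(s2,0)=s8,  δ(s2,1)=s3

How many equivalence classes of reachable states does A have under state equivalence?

First remove the unreachable states {s5,s7,s9}; 7 states remain.
Start with accepting vs non-accepting: {s0,s2,s3,s6} | {s1,s4,s8}.
Refine {s0,s2,s3,s6} on symbol 0: members go to different blocks, giving {s0,s3,s6} and {s2}.
Split {s0,s3,s6} by δ(·,1) → {s3,s6} and {s0}.
Split {s1,s4,s8} by δ(·,1) → {s4,s8} and {s1}.
The partition is now stable with 5 blocks: {s3,s6} | {s4,s8} | {s2} | {s0} | {s1}.

5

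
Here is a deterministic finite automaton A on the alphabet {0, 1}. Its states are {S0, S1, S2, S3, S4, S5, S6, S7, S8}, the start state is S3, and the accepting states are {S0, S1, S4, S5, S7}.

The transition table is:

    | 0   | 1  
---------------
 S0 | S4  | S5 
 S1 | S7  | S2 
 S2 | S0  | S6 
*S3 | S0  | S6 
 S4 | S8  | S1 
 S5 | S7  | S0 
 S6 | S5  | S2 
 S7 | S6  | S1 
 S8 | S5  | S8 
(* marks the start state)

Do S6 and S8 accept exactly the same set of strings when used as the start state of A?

P0 = {S0,S1,S4,S5,S7} | {S2,S3,S6,S8}.
On input 0, block {S0,S1,S4,S5,S7} splits into {S0,S1,S5} and {S4,S7}.
On input 1, block {S0,S1,S5} splits into {S0,S5} and {S1}.
Stable partition: {S0,S5} | {S2,S3,S6,S8} | {S4,S7} | {S1} — 4 equivalence classes.
S6 and S8 lie in the same block of the stable partition, so they are equivalent — no string distinguishes them.

Yes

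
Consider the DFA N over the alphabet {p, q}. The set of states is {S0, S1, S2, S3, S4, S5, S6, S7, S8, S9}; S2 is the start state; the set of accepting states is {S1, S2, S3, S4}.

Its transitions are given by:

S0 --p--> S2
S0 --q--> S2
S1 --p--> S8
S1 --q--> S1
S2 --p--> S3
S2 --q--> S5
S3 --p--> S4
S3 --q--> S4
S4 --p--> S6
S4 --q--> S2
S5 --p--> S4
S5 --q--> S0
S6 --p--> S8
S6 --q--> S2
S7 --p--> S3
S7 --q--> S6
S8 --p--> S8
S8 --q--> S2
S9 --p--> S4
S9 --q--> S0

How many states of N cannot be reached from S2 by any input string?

3

No path from S2 leads to S1, S7, S9; the other 7 states are all reachable.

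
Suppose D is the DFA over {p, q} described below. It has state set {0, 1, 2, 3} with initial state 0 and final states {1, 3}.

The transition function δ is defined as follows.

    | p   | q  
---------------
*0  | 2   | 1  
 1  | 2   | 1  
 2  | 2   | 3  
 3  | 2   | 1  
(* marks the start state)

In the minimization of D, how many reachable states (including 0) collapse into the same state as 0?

Every state is reachable, so we keep all 4.
Initial partition by acceptance: {1,3} | {0,2}.
Stable partition: {1,3} | {0,2} — 2 equivalence classes.
State 0 belongs to the block {0,2}, which has 2 states.

2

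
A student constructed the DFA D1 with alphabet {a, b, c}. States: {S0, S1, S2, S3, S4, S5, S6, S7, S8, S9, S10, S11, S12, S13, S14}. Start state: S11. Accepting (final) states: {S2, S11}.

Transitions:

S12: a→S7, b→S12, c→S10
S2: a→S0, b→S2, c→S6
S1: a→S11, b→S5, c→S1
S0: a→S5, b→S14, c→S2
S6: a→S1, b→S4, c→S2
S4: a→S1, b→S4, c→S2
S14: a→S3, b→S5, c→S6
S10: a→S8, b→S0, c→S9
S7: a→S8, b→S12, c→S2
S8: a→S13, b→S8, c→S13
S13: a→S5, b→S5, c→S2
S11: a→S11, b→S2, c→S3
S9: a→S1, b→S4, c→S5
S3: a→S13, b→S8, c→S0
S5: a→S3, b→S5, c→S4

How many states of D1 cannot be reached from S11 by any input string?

BFS from S11 reaches {S0, S1, S2, S3, S4, S5, S6, S8, S11, S13, S14}; the 4 state(s) S7, S9, S10, S12 are never visited.

4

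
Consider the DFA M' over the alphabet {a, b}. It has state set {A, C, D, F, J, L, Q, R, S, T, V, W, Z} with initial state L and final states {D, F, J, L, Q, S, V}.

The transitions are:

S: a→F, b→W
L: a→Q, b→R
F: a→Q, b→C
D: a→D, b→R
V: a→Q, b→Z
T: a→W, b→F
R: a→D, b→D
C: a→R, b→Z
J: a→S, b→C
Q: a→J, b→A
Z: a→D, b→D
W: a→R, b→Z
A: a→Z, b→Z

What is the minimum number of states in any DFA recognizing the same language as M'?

5

States {T,V} cannot be reached from the start state, so discard them.
P0 = {D,F,J,L,Q,S} | {A,C,R,W,Z}.
On input a, block {A,C,R,W,Z} splits into {A,C,W} and {R,Z}.
On input b, block {D,F,J,L,Q,S} splits into {F,J,Q,S} and {D,L}.
Split {D,L} by δ(·,a) → {L} and {D}.
No further refinement is possible. Final partition (5 blocks): {F,J,Q,S} | {A,C,W} | {R,Z} | {L} | {D}.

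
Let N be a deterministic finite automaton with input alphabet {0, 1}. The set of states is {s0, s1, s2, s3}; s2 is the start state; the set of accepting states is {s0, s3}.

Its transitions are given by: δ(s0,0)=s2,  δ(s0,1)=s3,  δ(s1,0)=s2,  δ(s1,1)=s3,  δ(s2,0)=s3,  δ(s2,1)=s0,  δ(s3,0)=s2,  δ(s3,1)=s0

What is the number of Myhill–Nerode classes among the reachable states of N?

First remove the unreachable states {s1}; 3 states remain.
Initial partition by acceptance: {s0,s3} | {s2}.
The partition is now stable with 2 blocks: {s0,s3} | {s2}.

2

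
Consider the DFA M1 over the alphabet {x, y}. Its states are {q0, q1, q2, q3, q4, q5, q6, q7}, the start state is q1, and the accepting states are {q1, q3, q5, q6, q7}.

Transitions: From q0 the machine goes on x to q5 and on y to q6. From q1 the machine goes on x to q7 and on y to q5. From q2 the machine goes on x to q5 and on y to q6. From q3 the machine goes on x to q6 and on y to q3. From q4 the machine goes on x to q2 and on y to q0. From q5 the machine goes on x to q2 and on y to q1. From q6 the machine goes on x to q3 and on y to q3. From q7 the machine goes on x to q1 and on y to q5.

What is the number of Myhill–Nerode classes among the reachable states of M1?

4

Reachable states from the start: {q1,q2,q3,q5,q6,q7}. Unreachable: {q0,q4} — drop them.
Initial partition by acceptance: {q1,q3,q5,q6,q7} | {q2}.
On input x, block {q1,q3,q5,q6,q7} splits into {q1,q3,q6,q7} and {q5}.
Split {q1,q3,q6,q7} by δ(·,y) → {q1,q7} and {q3,q6}.
Stable partition: {q1,q7} | {q2} | {q5} | {q3,q6} — 4 equivalence classes.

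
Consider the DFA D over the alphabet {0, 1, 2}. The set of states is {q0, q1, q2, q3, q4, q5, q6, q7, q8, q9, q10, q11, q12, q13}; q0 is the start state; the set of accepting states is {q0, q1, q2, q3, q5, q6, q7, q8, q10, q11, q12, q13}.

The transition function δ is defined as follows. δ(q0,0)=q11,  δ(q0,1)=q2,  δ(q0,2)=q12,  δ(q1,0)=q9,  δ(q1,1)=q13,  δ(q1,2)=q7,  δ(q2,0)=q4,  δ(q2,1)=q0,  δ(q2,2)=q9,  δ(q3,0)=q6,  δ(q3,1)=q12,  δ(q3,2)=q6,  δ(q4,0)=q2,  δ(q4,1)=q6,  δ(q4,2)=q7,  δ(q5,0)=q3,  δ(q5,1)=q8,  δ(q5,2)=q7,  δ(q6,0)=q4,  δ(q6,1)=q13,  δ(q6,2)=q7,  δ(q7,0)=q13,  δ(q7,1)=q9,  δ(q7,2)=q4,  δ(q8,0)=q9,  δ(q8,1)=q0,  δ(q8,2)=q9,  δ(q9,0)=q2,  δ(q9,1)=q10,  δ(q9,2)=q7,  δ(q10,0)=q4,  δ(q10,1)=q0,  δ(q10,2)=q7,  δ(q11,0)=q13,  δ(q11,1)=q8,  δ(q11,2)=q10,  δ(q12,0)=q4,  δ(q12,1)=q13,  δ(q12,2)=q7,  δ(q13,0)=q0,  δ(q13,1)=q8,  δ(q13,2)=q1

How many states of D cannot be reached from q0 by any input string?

BFS from q0 reaches {q0, q1, q2, q4, q6, q7, q8, q9, q10, q11, q12, q13}; the 2 state(s) q3, q5 are never visited.

2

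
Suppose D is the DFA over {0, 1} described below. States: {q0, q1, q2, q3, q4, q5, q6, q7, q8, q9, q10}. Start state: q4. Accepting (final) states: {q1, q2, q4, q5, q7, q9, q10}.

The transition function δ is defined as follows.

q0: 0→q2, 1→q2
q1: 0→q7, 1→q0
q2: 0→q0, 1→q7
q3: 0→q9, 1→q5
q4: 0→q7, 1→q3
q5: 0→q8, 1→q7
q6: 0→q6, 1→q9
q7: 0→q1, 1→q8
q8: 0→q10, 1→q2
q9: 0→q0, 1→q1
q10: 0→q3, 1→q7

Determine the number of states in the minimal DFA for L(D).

3

First remove the unreachable states {q6}; 10 states remain.
Initial partition by acceptance: {q1,q2,q4,q5,q7,q9,q10} | {q0,q3,q8}.
On input 0, block {q1,q2,q4,q5,q7,q9,q10} splits into {q2,q5,q9,q10} and {q1,q4,q7}.
No further refinement is possible. Final partition (3 blocks): {q2,q5,q9,q10} | {q0,q3,q8} | {q1,q4,q7}.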